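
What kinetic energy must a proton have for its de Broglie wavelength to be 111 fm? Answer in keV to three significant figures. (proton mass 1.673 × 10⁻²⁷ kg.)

KE = 66.5 keV

p = h/λ = 6.626 × 10⁻³⁴ / 1.110 × 10⁻¹³ = 5.969 × 10⁻²¹ kg·m/s.
KE = p²/(2m) = (5.969 × 10⁻²¹)² / (2 × 1.673 × 10⁻²⁷) = 1.065 × 10⁻¹⁴ J = 66.5 keV.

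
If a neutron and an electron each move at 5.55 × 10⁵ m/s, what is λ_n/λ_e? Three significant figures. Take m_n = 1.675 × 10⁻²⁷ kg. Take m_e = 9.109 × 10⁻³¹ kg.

At fixed v, p = mv so λ = h/(mv) ∝ 1/m.
λ_n/λ_e = m_e/m_n = 9.109 × 10⁻³¹/1.675 × 10⁻²⁷ = 5.44 × 10⁻⁴.

λ_n/λ_e = 5.44 × 10⁻⁴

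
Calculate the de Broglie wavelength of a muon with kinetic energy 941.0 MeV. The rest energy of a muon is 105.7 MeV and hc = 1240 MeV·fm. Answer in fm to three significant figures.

λ = 1.19 fm

Total energy E = KE + m₀c² = 941.0 + 105.7 = 1046.7 MeV.
(pc)² = E² − (m₀c²)² = (1046.7)² − (105.7)² = 1.084 × 10⁶ MeV², so pc = 1041 MeV.
λ = hc/(pc) = 1240 MeV·fm / 1041 MeV = 1.19 fm.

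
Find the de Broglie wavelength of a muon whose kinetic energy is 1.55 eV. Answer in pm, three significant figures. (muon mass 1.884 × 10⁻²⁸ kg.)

KE = 1.55 eV = 2.483 × 10⁻¹⁹ J.
p = √(2mKE) = √(2 × 1.884 × 10⁻²⁸ × 2.483 × 10⁻¹⁹) = 9.673 × 10⁻²⁴ kg·m/s.
λ = h/p = 6.626 × 10⁻³⁴ / 9.673 × 10⁻²⁴ = 6.85 × 10⁻¹¹ m = 68.5 pm.

λ = 68.5 pm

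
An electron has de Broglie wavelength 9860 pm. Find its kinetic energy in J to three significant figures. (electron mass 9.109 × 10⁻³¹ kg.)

KE = 2.48 × 10⁻²¹ J

p = h/λ = 6.626 × 10⁻³⁴ / 9.860 × 10⁻⁹ = 6.720 × 10⁻²⁶ kg·m/s.
KE = p²/(2m) = (6.720 × 10⁻²⁶)² / (2 × 9.109 × 10⁻³¹) = 2.479 × 10⁻²¹ J = 2.48 × 10⁻²¹ J.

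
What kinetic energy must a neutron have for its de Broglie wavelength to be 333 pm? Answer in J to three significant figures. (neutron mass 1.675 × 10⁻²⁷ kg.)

p = h/λ = 6.626 × 10⁻³⁴ / 3.330 × 10⁻¹⁰ = 1.990 × 10⁻²⁴ kg·m/s.
KE = p²/(2m) = (1.990 × 10⁻²⁴)² / (2 × 1.675 × 10⁻²⁷) = 1.182 × 10⁻²¹ J = 1.18 × 10⁻²¹ J.

KE = 1.18 × 10⁻²¹ J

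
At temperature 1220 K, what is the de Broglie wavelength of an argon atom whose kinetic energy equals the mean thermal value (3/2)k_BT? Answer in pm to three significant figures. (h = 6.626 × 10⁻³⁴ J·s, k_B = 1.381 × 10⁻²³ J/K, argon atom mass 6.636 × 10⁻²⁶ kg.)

λ = 11.4 pm

KE = (3/2)k_BT = 1.5 × 1.381 × 10⁻²³ × 1220 = 2.527 × 10⁻²⁰ J.
p = √(2mKE) = √(2 × 6.636 × 10⁻²⁶ × 2.527 × 10⁻²⁰) = 5.791 × 10⁻²³ kg·m/s.
λ = h/p = 1.14 × 10⁻¹¹ m = 11.4 pm.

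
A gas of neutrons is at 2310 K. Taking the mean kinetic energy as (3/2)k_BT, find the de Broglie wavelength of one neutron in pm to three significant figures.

KE = (3/2)k_BT = 1.5 × 1.381 × 10⁻²³ × 2310 = 4.785 × 10⁻²⁰ J.
p = √(2mKE) = √(2 × 1.675 × 10⁻²⁷ × 4.785 × 10⁻²⁰) = 1.266 × 10⁻²³ kg·m/s.
λ = h/p = 5.23 × 10⁻¹¹ m = 52.3 pm.

λ = 52.3 pm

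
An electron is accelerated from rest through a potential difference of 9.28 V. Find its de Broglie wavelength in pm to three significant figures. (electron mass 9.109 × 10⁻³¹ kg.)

λ = 403 pm

KE = eV = 1.602 × 10⁻¹⁹ × 9.280 = 1.487 × 10⁻¹⁸ J.
p = √(2mKE) = √(2 × 9.109 × 10⁻³¹ × 1.487 × 10⁻¹⁸) = 1.646 × 10⁻²⁴ kg·m/s.
λ = h/p = 6.626 × 10⁻³⁴ / 1.646 × 10⁻²⁴ = 4.03 × 10⁻¹⁰ m = 403 pm.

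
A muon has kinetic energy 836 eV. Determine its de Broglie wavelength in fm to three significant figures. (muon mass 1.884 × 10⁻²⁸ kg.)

KE = 836 eV = 1.339 × 10⁻¹⁶ J.
p = √(2mKE) = √(2 × 1.884 × 10⁻²⁸ × 1.339 × 10⁻¹⁶) = 2.246 × 10⁻²² kg·m/s.
λ = h/p = 6.626 × 10⁻³⁴ / 2.246 × 10⁻²² = 2.95 × 10⁻¹² m = 2950 fm.

λ = 2950 fm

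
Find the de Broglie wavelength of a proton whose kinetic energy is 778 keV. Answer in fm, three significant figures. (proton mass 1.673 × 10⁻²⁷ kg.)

λ = 32.4 fm

KE = 778 keV = 1.246 × 10⁻¹³ J.
p = √(2mKE) = √(2 × 1.673 × 10⁻²⁷ × 1.246 × 10⁻¹³) = 2.042 × 10⁻²⁰ kg·m/s.
λ = h/p = 6.626 × 10⁻³⁴ / 2.042 × 10⁻²⁰ = 3.24 × 10⁻¹⁴ m = 32.4 fm.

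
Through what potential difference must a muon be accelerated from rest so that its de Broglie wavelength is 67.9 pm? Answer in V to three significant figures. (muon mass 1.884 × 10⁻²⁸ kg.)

V = 1.58 V

p = h/λ = 6.626 × 10⁻³⁴ / 6.790 × 10⁻¹¹ = 9.758 × 10⁻²⁴ kg·m/s.
KE = p²/(2m) = 2.527 × 10⁻¹⁹ J.
V = KE/e = 2.527 × 10⁻¹⁹ / (1.602 × 10⁻¹⁹) = 1.58 V.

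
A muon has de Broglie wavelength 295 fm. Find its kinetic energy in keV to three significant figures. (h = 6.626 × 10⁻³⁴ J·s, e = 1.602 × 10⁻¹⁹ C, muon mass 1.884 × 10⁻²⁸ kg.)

KE = 83.6 keV

p = h/λ = 6.626 × 10⁻³⁴ / 2.950 × 10⁻¹³ = 2.246 × 10⁻²¹ kg·m/s.
KE = p²/(2m) = (2.246 × 10⁻²¹)² / (2 × 1.884 × 10⁻²⁸) = 1.339 × 10⁻¹⁴ J = 83.6 keV.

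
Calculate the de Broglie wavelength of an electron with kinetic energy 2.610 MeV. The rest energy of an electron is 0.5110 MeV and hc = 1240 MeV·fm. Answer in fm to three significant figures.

Total energy E = KE + m₀c² = 2.610 + 0.5110 = 3.1210 MeV.
(pc)² = E² − (m₀c²)² = (3.1210)² − (0.5110)² = 9.480 MeV², so pc = 3.079 MeV.
λ = hc/(pc) = 1240 MeV·fm / 3.079 MeV = 403 fm.

λ = 403 fm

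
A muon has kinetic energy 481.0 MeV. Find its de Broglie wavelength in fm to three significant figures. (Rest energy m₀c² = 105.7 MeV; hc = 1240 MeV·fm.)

Total energy E = KE + m₀c² = 481.0 + 105.7 = 586.7 MeV.
(pc)² = E² − (m₀c²)² = (586.7)² − (105.7)² = 3.330 × 10⁵ MeV², so pc = 577.1 MeV.
λ = hc/(pc) = 1240 MeV·fm / 577.1 MeV = 2.15 fm.

λ = 2.15 fm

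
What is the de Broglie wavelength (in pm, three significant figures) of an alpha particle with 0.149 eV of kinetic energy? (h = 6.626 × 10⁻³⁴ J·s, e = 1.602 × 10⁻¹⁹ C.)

KE = 0.149 eV = 2.387 × 10⁻²⁰ J.
p = √(2mKE) = √(2 × 6.645 × 10⁻²⁷ × 2.387 × 10⁻²⁰) = 1.781 × 10⁻²³ kg·m/s.
λ = h/p = 6.626 × 10⁻³⁴ / 1.781 × 10⁻²³ = 3.72 × 10⁻¹¹ m = 37.2 pm.

λ = 37.2 pm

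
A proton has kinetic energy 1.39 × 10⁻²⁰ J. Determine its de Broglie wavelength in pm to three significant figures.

p = √(2mKE) = √(2 × 1.673 × 10⁻²⁷ × 1.390 × 10⁻²⁰) = 6.820 × 10⁻²⁴ kg·m/s.
λ = h/p = 6.626 × 10⁻³⁴ / 6.820 × 10⁻²⁴ = 9.72 × 10⁻¹¹ m = 97.2 pm.

λ = 97.2 pm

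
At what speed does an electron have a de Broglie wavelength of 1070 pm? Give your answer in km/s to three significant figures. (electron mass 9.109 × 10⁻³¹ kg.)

v = 680 km/s

p = h/λ = 6.626 × 10⁻³⁴ / 1.070 × 10⁻⁹ = 6.193 × 10⁻²⁵ kg·m/s.
v = p/m = 6.193 × 10⁻²⁵ / 9.109 × 10⁻³¹ = 6.80 × 10⁵ m/s = 680 km/s.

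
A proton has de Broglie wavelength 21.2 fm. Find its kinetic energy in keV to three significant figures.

KE = 1820 keV

p = h/λ = 6.626 × 10⁻³⁴ / 2.120 × 10⁻¹⁴ = 3.125 × 10⁻²⁰ kg·m/s.
KE = p²/(2m) = (3.125 × 10⁻²⁰)² / (2 × 1.673 × 10⁻²⁷) = 2.919 × 10⁻¹³ J = 1820 keV.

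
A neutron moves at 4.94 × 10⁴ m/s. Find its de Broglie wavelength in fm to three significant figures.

p = mv = 1.675 × 10⁻²⁷ × 4.94 × 10⁴ = 8.275 × 10⁻²³ kg·m/s.
λ = h/p = 6.626 × 10⁻³⁴ / 8.275 × 10⁻²³ = 8.01 × 10⁻¹² m = 8010 fm.

λ = 8010 fm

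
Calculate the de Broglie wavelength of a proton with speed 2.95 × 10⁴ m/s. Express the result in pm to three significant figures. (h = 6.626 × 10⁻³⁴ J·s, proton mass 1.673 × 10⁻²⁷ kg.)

p = mv = 1.673 × 10⁻²⁷ × 2.95 × 10⁴ = 4.935 × 10⁻²³ kg·m/s.
λ = h/p = 6.626 × 10⁻³⁴ / 4.935 × 10⁻²³ = 1.34 × 10⁻¹¹ m = 13.4 pm.

λ = 13.4 pm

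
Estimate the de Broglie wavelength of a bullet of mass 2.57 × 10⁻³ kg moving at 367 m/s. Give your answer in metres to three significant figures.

p = mv = 2.57 × 10⁻³ × 367 = 9.432 × 10⁻¹ kg·m/s.
λ = h/p = 6.626 × 10⁻³⁴ / 9.432 × 10⁻¹ = 7.03 × 10⁻³⁴ m.

λ = 7.03 × 10⁻³⁴ m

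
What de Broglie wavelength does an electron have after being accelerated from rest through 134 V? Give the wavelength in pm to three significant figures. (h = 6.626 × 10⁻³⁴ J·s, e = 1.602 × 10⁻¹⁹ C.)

KE = eV = 1.602 × 10⁻¹⁹ × 134.0 = 2.147 × 10⁻¹⁷ J.
p = √(2mKE) = √(2 × 9.109 × 10⁻³¹ × 2.147 × 10⁻¹⁷) = 6.254 × 10⁻²⁴ kg·m/s.
λ = h/p = 6.626 × 10⁻³⁴ / 6.254 × 10⁻²⁴ = 1.06 × 10⁻¹⁰ m = 106 pm.

λ = 106 pm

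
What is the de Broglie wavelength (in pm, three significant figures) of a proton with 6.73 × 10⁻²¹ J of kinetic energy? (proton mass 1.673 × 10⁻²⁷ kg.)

p = √(2mKE) = √(2 × 1.673 × 10⁻²⁷ × 6.730 × 10⁻²¹) = 4.745 × 10⁻²⁴ kg·m/s.
λ = h/p = 6.626 × 10⁻³⁴ / 4.745 × 10⁻²⁴ = 1.40 × 10⁻¹⁰ m = 140 pm.

λ = 140 pm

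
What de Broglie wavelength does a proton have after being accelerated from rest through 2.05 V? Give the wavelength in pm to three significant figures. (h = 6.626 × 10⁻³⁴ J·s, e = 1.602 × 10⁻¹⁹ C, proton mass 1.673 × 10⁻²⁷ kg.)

KE = eV = 1.602 × 10⁻¹⁹ × 2.050 = 3.284 × 10⁻¹⁹ J.
p = √(2mKE) = √(2 × 1.673 × 10⁻²⁷ × 3.284 × 10⁻¹⁹) = 3.315 × 10⁻²³ kg·m/s.
λ = h/p = 6.626 × 10⁻³⁴ / 3.315 × 10⁻²³ = 2.00 × 10⁻¹¹ m = 20.0 pm.

λ = 20.0 pm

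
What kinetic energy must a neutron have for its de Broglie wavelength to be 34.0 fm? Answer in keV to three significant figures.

KE = 708 keV

p = h/λ = 6.626 × 10⁻³⁴ / 3.400 × 10⁻¹⁴ = 1.949 × 10⁻²⁰ kg·m/s.
KE = p²/(2m) = (1.949 × 10⁻²⁰)² / (2 × 1.675 × 10⁻²⁷) = 1.134 × 10⁻¹³ J = 708 keV.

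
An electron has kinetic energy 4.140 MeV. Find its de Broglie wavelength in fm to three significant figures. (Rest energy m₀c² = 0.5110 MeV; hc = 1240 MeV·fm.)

λ = 268 fm

Total energy E = KE + m₀c² = 4.140 + 0.5110 = 4.6510 MeV.
(pc)² = E² − (m₀c²)² = (4.6510)² − (0.5110)² = 21.37 MeV², so pc = 4.623 MeV.
λ = hc/(pc) = 1240 MeV·fm / 4.623 MeV = 268 fm.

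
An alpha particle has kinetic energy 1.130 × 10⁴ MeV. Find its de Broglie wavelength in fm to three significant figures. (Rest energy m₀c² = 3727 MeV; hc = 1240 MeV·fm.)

Total energy E = KE + m₀c² = 1.130 × 10⁴ + 3727 = 15027 MeV.
(pc)² = E² − (m₀c²)² = (15027)² − (3727)² = 2.119 × 10⁸ MeV², so pc = 1.456 × 10⁴ MeV.
λ = hc/(pc) = 1240 MeV·fm / 1.456 × 10⁴ MeV = 0.0852 fm.

λ = 0.0852 fm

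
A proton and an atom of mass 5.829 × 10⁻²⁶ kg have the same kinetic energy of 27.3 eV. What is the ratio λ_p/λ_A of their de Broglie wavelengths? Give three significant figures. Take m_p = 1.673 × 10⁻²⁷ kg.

At fixed KE, p = √(2mKE) so λ = h/p ∝ 1/√m.
λ_p/λ_A = √(m_A/m_p) = √(5.829 × 10⁻²⁶/1.673 × 10⁻²⁷) = √(34.84) = 5.90.

λ_p/λ_A = 5.90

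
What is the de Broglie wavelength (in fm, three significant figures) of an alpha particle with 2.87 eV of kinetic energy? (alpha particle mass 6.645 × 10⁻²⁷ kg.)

λ = 8480 fm

KE = 2.87 eV = 4.598 × 10⁻¹⁹ J.
p = √(2mKE) = √(2 × 6.645 × 10⁻²⁷ × 4.598 × 10⁻¹⁹) = 7.817 × 10⁻²³ kg·m/s.
λ = h/p = 6.626 × 10⁻³⁴ / 7.817 × 10⁻²³ = 8.48 × 10⁻¹² m = 8480 fm.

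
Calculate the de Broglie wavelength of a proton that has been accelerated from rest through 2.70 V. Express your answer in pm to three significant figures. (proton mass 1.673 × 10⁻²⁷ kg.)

λ = 17.4 pm

KE = eV = 1.602 × 10⁻¹⁹ × 2.700 = 4.325 × 10⁻¹⁹ J.
p = √(2mKE) = √(2 × 1.673 × 10⁻²⁷ × 4.325 × 10⁻¹⁹) = 3.804 × 10⁻²³ kg·m/s.
λ = h/p = 6.626 × 10⁻³⁴ / 3.804 × 10⁻²³ = 1.74 × 10⁻¹¹ m = 17.4 pm.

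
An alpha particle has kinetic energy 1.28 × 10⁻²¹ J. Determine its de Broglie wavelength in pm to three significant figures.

λ = 161 pm

p = √(2mKE) = √(2 × 6.645 × 10⁻²⁷ × 1.280 × 10⁻²¹) = 4.124 × 10⁻²⁴ kg·m/s.
λ = h/p = 6.626 × 10⁻³⁴ / 4.124 × 10⁻²⁴ = 1.61 × 10⁻¹⁰ m = 161 pm.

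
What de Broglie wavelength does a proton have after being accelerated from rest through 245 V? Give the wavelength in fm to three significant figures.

λ = 1830 fm

KE = eV = 1.602 × 10⁻¹⁹ × 245.0 = 3.925 × 10⁻¹⁷ J.
p = √(2mKE) = √(2 × 1.673 × 10⁻²⁷ × 3.925 × 10⁻¹⁷) = 3.624 × 10⁻²² kg·m/s.
λ = h/p = 6.626 × 10⁻³⁴ / 3.624 × 10⁻²² = 1.83 × 10⁻¹² m = 1830 fm.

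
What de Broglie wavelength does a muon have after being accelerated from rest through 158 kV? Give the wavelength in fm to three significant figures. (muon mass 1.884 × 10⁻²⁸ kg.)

KE = eV = 1.602 × 10⁻¹⁹ × 1.580 × 10⁵ = 2.531 × 10⁻¹⁴ J.
p = √(2mKE) = √(2 × 1.884 × 10⁻²⁸ × 2.531 × 10⁻¹⁴) = 3.088 × 10⁻²¹ kg·m/s.
λ = h/p = 6.626 × 10⁻³⁴ / 3.088 × 10⁻²¹ = 2.15 × 10⁻¹³ m = 215 fm.

λ = 215 fm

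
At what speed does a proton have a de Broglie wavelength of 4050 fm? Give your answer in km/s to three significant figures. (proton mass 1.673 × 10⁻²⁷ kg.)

v = 97.8 km/s

p = h/λ = 6.626 × 10⁻³⁴ / 4.050 × 10⁻¹² = 1.636 × 10⁻²² kg·m/s.
v = p/m = 1.636 × 10⁻²² / 1.673 × 10⁻²⁷ = 9.78 × 10⁴ m/s = 97.8 km/s.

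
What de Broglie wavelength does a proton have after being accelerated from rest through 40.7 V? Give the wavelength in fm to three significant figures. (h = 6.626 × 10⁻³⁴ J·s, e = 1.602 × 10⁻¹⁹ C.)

λ = 4490 fm

KE = eV = 1.602 × 10⁻¹⁹ × 40.70 = 6.520 × 10⁻¹⁸ J.
p = √(2mKE) = √(2 × 1.673 × 10⁻²⁷ × 6.520 × 10⁻¹⁸) = 1.477 × 10⁻²² kg·m/s.
λ = h/p = 6.626 × 10⁻³⁴ / 1.477 × 10⁻²² = 4.49 × 10⁻¹² m = 4490 fm.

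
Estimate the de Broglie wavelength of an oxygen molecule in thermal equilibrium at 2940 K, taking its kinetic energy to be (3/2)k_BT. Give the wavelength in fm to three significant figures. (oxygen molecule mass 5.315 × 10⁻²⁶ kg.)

λ = 8240 fm

KE = (3/2)k_BT = 1.5 × 1.381 × 10⁻²³ × 2940 = 6.090 × 10⁻²⁰ J.
p = √(2mKE) = √(2 × 5.315 × 10⁻²⁶ × 6.090 × 10⁻²⁰) = 8.046 × 10⁻²³ kg·m/s.
λ = h/p = 8.24 × 10⁻¹² m = 8240 fm.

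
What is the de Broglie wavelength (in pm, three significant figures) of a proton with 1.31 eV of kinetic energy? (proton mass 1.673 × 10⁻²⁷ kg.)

KE = 1.31 eV = 2.099 × 10⁻¹⁹ J.
p = √(2mKE) = √(2 × 1.673 × 10⁻²⁷ × 2.099 × 10⁻¹⁹) = 2.650 × 10⁻²³ kg·m/s.
λ = h/p = 6.626 × 10⁻³⁴ / 2.650 × 10⁻²³ = 2.50 × 10⁻¹¹ m = 25.0 pm.

λ = 25.0 pm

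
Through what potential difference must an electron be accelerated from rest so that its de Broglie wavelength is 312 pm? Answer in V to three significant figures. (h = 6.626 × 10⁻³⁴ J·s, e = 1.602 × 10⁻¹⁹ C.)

p = h/λ = 6.626 × 10⁻³⁴ / 3.120 × 10⁻¹⁰ = 2.124 × 10⁻²⁴ kg·m/s.
KE = p²/(2m) = 2.476 × 10⁻¹⁸ J.
V = KE/e = 2.476 × 10⁻¹⁸ / (1.602 × 10⁻¹⁹) = 15.5 V.

V = 15.5 V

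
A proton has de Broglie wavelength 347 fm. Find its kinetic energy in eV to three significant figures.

p = h/λ = 6.626 × 10⁻³⁴ / 3.470 × 10⁻¹³ = 1.910 × 10⁻²¹ kg·m/s.
KE = p²/(2m) = (1.910 × 10⁻²¹)² / (2 × 1.673 × 10⁻²⁷) = 1.090 × 10⁻¹⁵ J = 6800 eV.

KE = 6800 eV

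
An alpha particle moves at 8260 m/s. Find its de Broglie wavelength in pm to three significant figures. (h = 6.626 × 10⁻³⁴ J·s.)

λ = 12.1 pm

p = mv = 6.645 × 10⁻²⁷ × 8260 = 5.489 × 10⁻²³ kg·m/s.
λ = h/p = 6.626 × 10⁻³⁴ / 5.489 × 10⁻²³ = 1.21 × 10⁻¹¹ m = 12.1 pm.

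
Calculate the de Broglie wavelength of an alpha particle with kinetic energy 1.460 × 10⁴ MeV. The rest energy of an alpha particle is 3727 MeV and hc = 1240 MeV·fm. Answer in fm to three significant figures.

λ = 0.0691 fm

Total energy E = KE + m₀c² = 1.460 × 10⁴ + 3727 = 18327 MeV.
(pc)² = E² − (m₀c²)² = (18327)² − (3727)² = 3.220 × 10⁸ MeV², so pc = 1.794 × 10⁴ MeV.
λ = hc/(pc) = 1240 MeV·fm / 1.794 × 10⁴ MeV = 0.0691 fm.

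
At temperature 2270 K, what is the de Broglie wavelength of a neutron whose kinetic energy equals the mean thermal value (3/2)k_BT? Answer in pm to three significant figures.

λ = 52.8 pm

KE = (3/2)k_BT = 1.5 × 1.381 × 10⁻²³ × 2270 = 4.702 × 10⁻²⁰ J.
p = √(2mKE) = √(2 × 1.675 × 10⁻²⁷ × 4.702 × 10⁻²⁰) = 1.255 × 10⁻²³ kg·m/s.
λ = h/p = 5.28 × 10⁻¹¹ m = 52.8 pm.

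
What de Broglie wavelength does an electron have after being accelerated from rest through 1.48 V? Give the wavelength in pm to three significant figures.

λ = 1010 pm

KE = eV = 1.602 × 10⁻¹⁹ × 1.480 = 2.371 × 10⁻¹⁹ J.
p = √(2mKE) = √(2 × 9.109 × 10⁻³¹ × 2.371 × 10⁻¹⁹) = 6.572 × 10⁻²⁵ kg·m/s.
λ = h/p = 6.626 × 10⁻³⁴ / 6.572 × 10⁻²⁵ = 1.01 × 10⁻⁹ m = 1010 pm.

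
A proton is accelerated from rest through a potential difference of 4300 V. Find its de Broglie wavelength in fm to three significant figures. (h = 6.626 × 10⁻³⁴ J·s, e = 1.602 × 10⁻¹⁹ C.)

λ = 436 fm

KE = eV = 1.602 × 10⁻¹⁹ × 4300 = 6.889 × 10⁻¹⁶ J.
p = √(2mKE) = √(2 × 1.673 × 10⁻²⁷ × 6.889 × 10⁻¹⁶) = 1.518 × 10⁻²¹ kg·m/s.
λ = h/p = 6.626 × 10⁻³⁴ / 1.518 × 10⁻²¹ = 4.36 × 10⁻¹³ m = 436 fm.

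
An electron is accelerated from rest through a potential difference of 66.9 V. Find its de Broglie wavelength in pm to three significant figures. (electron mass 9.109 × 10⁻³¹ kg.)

λ = 150 pm

KE = eV = 1.602 × 10⁻¹⁹ × 66.90 = 1.072 × 10⁻¹⁷ J.
p = √(2mKE) = √(2 × 9.109 × 10⁻³¹ × 1.072 × 10⁻¹⁷) = 4.419 × 10⁻²⁴ kg·m/s.
λ = h/p = 6.626 × 10⁻³⁴ / 4.419 × 10⁻²⁴ = 1.50 × 10⁻¹⁰ m = 150 pm.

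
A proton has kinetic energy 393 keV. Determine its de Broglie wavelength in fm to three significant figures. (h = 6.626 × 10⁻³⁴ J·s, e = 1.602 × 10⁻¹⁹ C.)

λ = 45.7 fm

KE = 393 keV = 6.296 × 10⁻¹⁴ J.
p = √(2mKE) = √(2 × 1.673 × 10⁻²⁷ × 6.296 × 10⁻¹⁴) = 1.451 × 10⁻²⁰ kg·m/s.
λ = h/p = 6.626 × 10⁻³⁴ / 1.451 × 10⁻²⁰ = 4.57 × 10⁻¹⁴ m = 45.7 fm.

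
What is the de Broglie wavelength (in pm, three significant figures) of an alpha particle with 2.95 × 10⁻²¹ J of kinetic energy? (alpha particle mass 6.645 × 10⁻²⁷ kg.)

λ = 106 pm

p = √(2mKE) = √(2 × 6.645 × 10⁻²⁷ × 2.950 × 10⁻²¹) = 6.261 × 10⁻²⁴ kg·m/s.
λ = h/p = 6.626 × 10⁻³⁴ / 6.261 × 10⁻²⁴ = 1.06 × 10⁻¹⁰ m = 106 pm.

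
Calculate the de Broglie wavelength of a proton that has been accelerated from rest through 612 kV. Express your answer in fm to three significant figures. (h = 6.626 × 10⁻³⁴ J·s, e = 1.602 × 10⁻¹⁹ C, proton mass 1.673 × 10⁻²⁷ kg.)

λ = 36.6 fm

KE = eV = 1.602 × 10⁻¹⁹ × 6.120 × 10⁵ = 9.804 × 10⁻¹⁴ J.
p = √(2mKE) = √(2 × 1.673 × 10⁻²⁷ × 9.804 × 10⁻¹⁴) = 1.811 × 10⁻²⁰ kg·m/s.
λ = h/p = 6.626 × 10⁻³⁴ / 1.811 × 10⁻²⁰ = 3.66 × 10⁻¹⁴ m = 36.6 fm.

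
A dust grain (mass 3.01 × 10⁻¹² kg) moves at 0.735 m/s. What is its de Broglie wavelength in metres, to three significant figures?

λ = 3.00 × 10⁻²² m

p = mv = 3.01 × 10⁻¹² × 0.735 = 2.212 × 10⁻¹² kg·m/s.
λ = h/p = 6.626 × 10⁻³⁴ / 2.212 × 10⁻¹² = 3.00 × 10⁻²² m.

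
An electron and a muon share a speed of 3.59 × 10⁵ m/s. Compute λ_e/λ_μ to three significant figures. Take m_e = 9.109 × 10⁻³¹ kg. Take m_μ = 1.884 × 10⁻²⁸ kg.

At fixed v, p = mv so λ = h/(mv) ∝ 1/m.
λ_e/λ_μ = m_μ/m_e = 1.884 × 10⁻²⁸/9.109 × 10⁻³¹ = 207.

λ_e/λ_μ = 207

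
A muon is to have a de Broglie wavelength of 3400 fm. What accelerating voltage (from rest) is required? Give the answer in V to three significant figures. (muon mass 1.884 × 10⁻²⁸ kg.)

V = 629 V

p = h/λ = 6.626 × 10⁻³⁴ / 3.400 × 10⁻¹² = 1.949 × 10⁻²² kg·m/s.
KE = p²/(2m) = 1.008 × 10⁻¹⁶ J.
V = KE/e = 1.008 × 10⁻¹⁶ / (1.602 × 10⁻¹⁹) = 629 V.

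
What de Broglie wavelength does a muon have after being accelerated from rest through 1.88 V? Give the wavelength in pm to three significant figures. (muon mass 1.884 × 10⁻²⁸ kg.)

KE = eV = 1.602 × 10⁻¹⁹ × 1.880 = 3.012 × 10⁻¹⁹ J.
p = √(2mKE) = √(2 × 1.884 × 10⁻²⁸ × 3.012 × 10⁻¹⁹) = 1.065 × 10⁻²³ kg·m/s.
λ = h/p = 6.626 × 10⁻³⁴ / 1.065 × 10⁻²³ = 6.22 × 10⁻¹¹ m = 62.2 pm.

λ = 62.2 pm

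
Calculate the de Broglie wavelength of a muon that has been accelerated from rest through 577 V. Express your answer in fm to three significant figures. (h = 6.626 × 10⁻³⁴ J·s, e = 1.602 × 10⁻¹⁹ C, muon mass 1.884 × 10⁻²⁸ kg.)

λ = 3550 fm

KE = eV = 1.602 × 10⁻¹⁹ × 577.0 = 9.244 × 10⁻¹⁷ J.
p = √(2mKE) = √(2 × 1.884 × 10⁻²⁸ × 9.244 × 10⁻¹⁷) = 1.866 × 10⁻²² kg·m/s.
λ = h/p = 6.626 × 10⁻³⁴ / 1.866 × 10⁻²² = 3.55 × 10⁻¹² m = 3550 fm.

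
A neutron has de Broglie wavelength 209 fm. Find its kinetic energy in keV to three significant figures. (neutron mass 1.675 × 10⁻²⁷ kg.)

KE = 18.7 keV

p = h/λ = 6.626 × 10⁻³⁴ / 2.090 × 10⁻¹³ = 3.170 × 10⁻²¹ kg·m/s.
KE = p²/(2m) = (3.170 × 10⁻²¹)² / (2 × 1.675 × 10⁻²⁷) = 3.000 × 10⁻¹⁵ J = 18.7 keV.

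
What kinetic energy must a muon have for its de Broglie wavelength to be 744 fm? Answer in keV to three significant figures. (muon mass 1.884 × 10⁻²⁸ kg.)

KE = 13.1 keV

p = h/λ = 6.626 × 10⁻³⁴ / 7.440 × 10⁻¹³ = 8.906 × 10⁻²² kg·m/s.
KE = p²/(2m) = (8.906 × 10⁻²²)² / (2 × 1.884 × 10⁻²⁸) = 2.105 × 10⁻¹⁵ J = 13.1 keV.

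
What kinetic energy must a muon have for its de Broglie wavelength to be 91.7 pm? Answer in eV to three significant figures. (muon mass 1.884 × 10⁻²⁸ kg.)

KE = 0.865 eV

p = h/λ = 6.626 × 10⁻³⁴ / 9.170 × 10⁻¹¹ = 7.226 × 10⁻²⁴ kg·m/s.
KE = p²/(2m) = (7.226 × 10⁻²⁴)² / (2 × 1.884 × 10⁻²⁸) = 1.386 × 10⁻¹⁹ J = 0.865 eV.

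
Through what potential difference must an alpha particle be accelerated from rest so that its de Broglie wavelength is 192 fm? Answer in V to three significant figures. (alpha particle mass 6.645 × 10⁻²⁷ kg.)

p = h/λ = 6.626 × 10⁻³⁴ / 1.920 × 10⁻¹³ = 3.451 × 10⁻²¹ kg·m/s.
KE = p²/(2m) = 8.961 × 10⁻¹⁶ J.
V = KE/2e = 8.961 × 10⁻¹⁶ / (2 × 1.602 × 10⁻¹⁹) = 2800 V.

V = 2800 V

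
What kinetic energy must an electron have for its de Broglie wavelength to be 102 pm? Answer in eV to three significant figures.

p = h/λ = 6.626 × 10⁻³⁴ / 1.020 × 10⁻¹⁰ = 6.496 × 10⁻²⁴ kg·m/s.
KE = p²/(2m) = (6.496 × 10⁻²⁴)² / (2 × 9.109 × 10⁻³¹) = 2.316 × 10⁻¹⁷ J = 145 eV.

KE = 145 eV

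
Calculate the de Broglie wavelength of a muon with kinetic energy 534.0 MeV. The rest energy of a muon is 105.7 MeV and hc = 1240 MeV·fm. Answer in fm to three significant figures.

λ = 1.97 fm

Total energy E = KE + m₀c² = 534.0 + 105.7 = 639.7 MeV.
(pc)² = E² − (m₀c²)² = (639.7)² − (105.7)² = 3.980 × 10⁵ MeV², so pc = 630.9 MeV.
λ = hc/(pc) = 1240 MeV·fm / 630.9 MeV = 1.97 fm.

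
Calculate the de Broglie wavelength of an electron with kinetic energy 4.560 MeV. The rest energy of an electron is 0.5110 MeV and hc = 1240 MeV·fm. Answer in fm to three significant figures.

λ = 246 fm

Total energy E = KE + m₀c² = 4.560 + 0.5110 = 5.0710 MeV.
(pc)² = E² − (m₀c²)² = (5.0710)² − (0.5110)² = 25.45 MeV², so pc = 5.045 MeV.
λ = hc/(pc) = 1240 MeV·fm / 5.045 MeV = 246 fm.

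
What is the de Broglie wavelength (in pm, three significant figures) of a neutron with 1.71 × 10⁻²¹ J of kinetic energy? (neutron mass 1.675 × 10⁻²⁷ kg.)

p = √(2mKE) = √(2 × 1.675 × 10⁻²⁷ × 1.710 × 10⁻²¹) = 2.393 × 10⁻²⁴ kg·m/s.
λ = h/p = 6.626 × 10⁻³⁴ / 2.393 × 10⁻²⁴ = 2.77 × 10⁻¹⁰ m = 277 pm.

λ = 277 pm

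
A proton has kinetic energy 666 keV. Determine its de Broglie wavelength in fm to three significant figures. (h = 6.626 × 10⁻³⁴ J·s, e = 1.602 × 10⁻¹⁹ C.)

KE = 666 keV = 1.067 × 10⁻¹³ J.
p = √(2mKE) = √(2 × 1.673 × 10⁻²⁷ × 1.067 × 10⁻¹³) = 1.889 × 10⁻²⁰ kg·m/s.
λ = h/p = 6.626 × 10⁻³⁴ / 1.889 × 10⁻²⁰ = 3.51 × 10⁻¹⁴ m = 35.1 fm.

λ = 35.1 fm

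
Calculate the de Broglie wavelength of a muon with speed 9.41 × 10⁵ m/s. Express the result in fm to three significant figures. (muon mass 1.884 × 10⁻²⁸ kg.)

p = mv = 1.884 × 10⁻²⁸ × 9.41 × 10⁵ = 1.773 × 10⁻²² kg·m/s.
λ = h/p = 6.626 × 10⁻³⁴ / 1.773 × 10⁻²² = 3.74 × 10⁻¹² m = 3740 fm.

λ = 3740 fm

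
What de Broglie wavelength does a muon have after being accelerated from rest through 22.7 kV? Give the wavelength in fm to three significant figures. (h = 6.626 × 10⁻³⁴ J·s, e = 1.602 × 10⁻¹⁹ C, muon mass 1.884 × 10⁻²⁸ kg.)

λ = 566 fm

KE = eV = 1.602 × 10⁻¹⁹ × 2.270 × 10⁴ = 3.637 × 10⁻¹⁵ J.
p = √(2mKE) = √(2 × 1.884 × 10⁻²⁸ × 3.637 × 10⁻¹⁵) = 1.171 × 10⁻²¹ kg·m/s.
λ = h/p = 6.626 × 10⁻³⁴ / 1.171 × 10⁻²¹ = 5.66 × 10⁻¹³ m = 566 fm.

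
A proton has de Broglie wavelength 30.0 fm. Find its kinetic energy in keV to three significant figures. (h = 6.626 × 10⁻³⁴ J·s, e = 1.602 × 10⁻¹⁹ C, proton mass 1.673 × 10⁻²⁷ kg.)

KE = 910 keV

p = h/λ = 6.626 × 10⁻³⁴ / 3.000 × 10⁻¹⁴ = 2.209 × 10⁻²⁰ kg·m/s.
KE = p²/(2m) = (2.209 × 10⁻²⁰)² / (2 × 1.673 × 10⁻²⁷) = 1.458 × 10⁻¹³ J = 910 keV.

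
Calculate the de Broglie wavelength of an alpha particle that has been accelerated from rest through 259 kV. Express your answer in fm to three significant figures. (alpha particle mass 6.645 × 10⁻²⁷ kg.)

λ = 20.0 fm

KE = 2eV = 2 × 1.602 × 10⁻¹⁹ × 2.590 × 10⁵ = 8.298 × 10⁻¹⁴ J.
p = √(2mKE) = √(2 × 6.645 × 10⁻²⁷ × 8.298 × 10⁻¹⁴) = 3.321 × 10⁻²⁰ kg·m/s.
λ = h/p = 6.626 × 10⁻³⁴ / 3.321 × 10⁻²⁰ = 2.00 × 10⁻¹⁴ m = 20.0 fm.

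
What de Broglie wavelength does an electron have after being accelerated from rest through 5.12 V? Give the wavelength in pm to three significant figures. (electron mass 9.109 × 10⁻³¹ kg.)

λ = 542 pm

KE = eV = 1.602 × 10⁻¹⁹ × 5.120 = 8.202 × 10⁻¹⁹ J.
p = √(2mKE) = √(2 × 9.109 × 10⁻³¹ × 8.202 × 10⁻¹⁹) = 1.222 × 10⁻²⁴ kg·m/s.
λ = h/p = 6.626 × 10⁻³⁴ / 1.222 × 10⁻²⁴ = 5.42 × 10⁻¹⁰ m = 542 pm.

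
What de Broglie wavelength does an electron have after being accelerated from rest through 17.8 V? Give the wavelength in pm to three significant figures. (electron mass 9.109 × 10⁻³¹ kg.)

KE = eV = 1.602 × 10⁻¹⁹ × 17.80 = 2.852 × 10⁻¹⁸ J.
p = √(2mKE) = √(2 × 9.109 × 10⁻³¹ × 2.852 × 10⁻¹⁸) = 2.279 × 10⁻²⁴ kg·m/s.
λ = h/p = 6.626 × 10⁻³⁴ / 2.279 × 10⁻²⁴ = 2.91 × 10⁻¹⁰ m = 291 pm.

λ = 291 pm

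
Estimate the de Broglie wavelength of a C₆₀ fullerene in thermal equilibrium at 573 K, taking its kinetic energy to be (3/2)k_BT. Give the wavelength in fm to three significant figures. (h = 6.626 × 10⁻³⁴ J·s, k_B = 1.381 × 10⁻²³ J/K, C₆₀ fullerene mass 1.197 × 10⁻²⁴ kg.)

KE = (3/2)k_BT = 1.5 × 1.381 × 10⁻²³ × 573 = 1.187 × 10⁻²⁰ J.
p = √(2mKE) = √(2 × 1.197 × 10⁻²⁴ × 1.187 × 10⁻²⁰) = 1.686 × 10⁻²² kg·m/s.
λ = h/p = 3.93 × 10⁻¹² m = 3930 fm.

λ = 3930 fm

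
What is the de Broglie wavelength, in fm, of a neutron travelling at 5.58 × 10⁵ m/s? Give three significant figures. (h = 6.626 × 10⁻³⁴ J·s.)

p = mv = 1.675 × 10⁻²⁷ × 5.58 × 10⁵ = 9.347 × 10⁻²² kg·m/s.
λ = h/p = 6.626 × 10⁻³⁴ / 9.347 × 10⁻²² = 7.09 × 10⁻¹³ m = 709 fm.

λ = 709 fm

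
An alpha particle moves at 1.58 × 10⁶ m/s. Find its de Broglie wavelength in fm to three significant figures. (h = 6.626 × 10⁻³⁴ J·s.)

p = mv = 6.645 × 10⁻²⁷ × 1.58 × 10⁶ = 1.050 × 10⁻²⁰ kg·m/s.
λ = h/p = 6.626 × 10⁻³⁴ / 1.050 × 10⁻²⁰ = 6.31 × 10⁻¹⁴ m = 63.1 fm.

λ = 63.1 fm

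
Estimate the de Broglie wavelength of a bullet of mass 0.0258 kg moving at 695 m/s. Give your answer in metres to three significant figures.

p = mv = 0.0258 × 695 = 1.793 × 10¹ kg·m/s.
λ = h/p = 6.626 × 10⁻³⁴ / 1.793 × 10¹ = 3.70 × 10⁻³⁵ m.

λ = 3.70 × 10⁻³⁵ m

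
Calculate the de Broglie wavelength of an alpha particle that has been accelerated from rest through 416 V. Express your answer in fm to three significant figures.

KE = 2eV = 2 × 1.602 × 10⁻¹⁹ × 416.0 = 1.333 × 10⁻¹⁶ J.
p = √(2mKE) = √(2 × 6.645 × 10⁻²⁷ × 1.333 × 10⁻¹⁶) = 1.331 × 10⁻²¹ kg·m/s.
λ = h/p = 6.626 × 10⁻³⁴ / 1.331 × 10⁻²¹ = 4.98 × 10⁻¹³ m = 498 fm.

λ = 498 fm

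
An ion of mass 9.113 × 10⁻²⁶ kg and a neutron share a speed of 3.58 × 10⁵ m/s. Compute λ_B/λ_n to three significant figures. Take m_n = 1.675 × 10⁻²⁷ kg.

λ_B/λ_n = 0.0184

At fixed v, p = mv so λ = h/(mv) ∝ 1/m.
λ_B/λ_n = m_n/m_B = 1.675 × 10⁻²⁷/9.113 × 10⁻²⁶ = 0.0184.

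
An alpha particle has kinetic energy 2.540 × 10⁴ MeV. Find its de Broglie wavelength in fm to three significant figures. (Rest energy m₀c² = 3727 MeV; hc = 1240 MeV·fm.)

Total energy E = KE + m₀c² = 2.540 × 10⁴ + 3727 = 29127 MeV.
(pc)² = E² − (m₀c²)² = (29127)² − (3727)² = 8.345 × 10⁸ MeV², so pc = 2.889 × 10⁴ MeV.
λ = hc/(pc) = 1240 MeV·fm / 2.889 × 10⁴ MeV = 0.0429 fm.

λ = 0.0429 fm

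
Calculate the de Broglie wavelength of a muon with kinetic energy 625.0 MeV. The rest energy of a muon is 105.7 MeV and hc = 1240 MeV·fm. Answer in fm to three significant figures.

λ = 1.72 fm

Total energy E = KE + m₀c² = 625.0 + 105.7 = 730.7 MeV.
(pc)² = E² − (m₀c²)² = (730.7)² − (105.7)² = 5.228 × 10⁵ MeV², so pc = 723.0 MeV.
λ = hc/(pc) = 1240 MeV·fm / 723.0 MeV = 1.72 fm.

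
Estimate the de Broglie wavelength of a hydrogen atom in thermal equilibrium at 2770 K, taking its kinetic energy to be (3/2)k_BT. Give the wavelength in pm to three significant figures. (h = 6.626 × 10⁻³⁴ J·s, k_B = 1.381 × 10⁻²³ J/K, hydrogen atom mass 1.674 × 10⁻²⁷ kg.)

λ = 47.8 pm

KE = (3/2)k_BT = 1.5 × 1.381 × 10⁻²³ × 2770 = 5.738 × 10⁻²⁰ J.
p = √(2mKE) = √(2 × 1.674 × 10⁻²⁷ × 5.738 × 10⁻²⁰) = 1.386 × 10⁻²³ kg·m/s.
λ = h/p = 4.78 × 10⁻¹¹ m = 47.8 pm.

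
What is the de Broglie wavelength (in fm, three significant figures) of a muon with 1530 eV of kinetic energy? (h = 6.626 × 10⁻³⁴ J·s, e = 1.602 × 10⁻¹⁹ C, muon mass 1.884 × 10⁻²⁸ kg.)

KE = 1530 eV = 2.451 × 10⁻¹⁶ J.
p = √(2mKE) = √(2 × 1.884 × 10⁻²⁸ × 2.451 × 10⁻¹⁶) = 3.039 × 10⁻²² kg·m/s.
λ = h/p = 6.626 × 10⁻³⁴ / 3.039 × 10⁻²² = 2.18 × 10⁻¹² m = 2180 fm.

λ = 2180 fm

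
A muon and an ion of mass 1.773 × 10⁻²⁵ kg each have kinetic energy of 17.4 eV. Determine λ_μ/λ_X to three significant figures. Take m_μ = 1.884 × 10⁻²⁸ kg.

At fixed KE, p = √(2mKE) so λ = h/p ∝ 1/√m.
λ_μ/λ_X = √(m_X/m_μ) = √(1.773 × 10⁻²⁵/1.884 × 10⁻²⁸) = √(941.1) = 30.7.

λ_μ/λ_X = 30.7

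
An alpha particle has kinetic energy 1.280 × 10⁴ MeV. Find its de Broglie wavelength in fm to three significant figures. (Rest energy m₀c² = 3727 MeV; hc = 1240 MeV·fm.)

λ = 0.0770 fm

Total energy E = KE + m₀c² = 1.280 × 10⁴ + 3727 = 16527 MeV.
(pc)² = E² − (m₀c²)² = (16527)² − (3727)² = 2.593 × 10⁸ MeV², so pc = 1.610 × 10⁴ MeV.
λ = hc/(pc) = 1240 MeV·fm / 1.610 × 10⁴ MeV = 0.0770 fm.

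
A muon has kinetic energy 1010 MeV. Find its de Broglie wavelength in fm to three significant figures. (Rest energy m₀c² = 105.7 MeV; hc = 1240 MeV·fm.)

λ = 1.12 fm

Total energy E = KE + m₀c² = 1010 + 105.7 = 1115.7 MeV.
(pc)² = E² − (m₀c²)² = (1115.7)² − (105.7)² = 1.234 × 10⁶ MeV², so pc = 1111 MeV.
λ = hc/(pc) = 1240 MeV·fm / 1111 MeV = 1.12 fm.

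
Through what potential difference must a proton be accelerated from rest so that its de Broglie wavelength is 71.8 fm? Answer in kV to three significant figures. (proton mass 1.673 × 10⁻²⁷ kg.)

p = h/λ = 6.626 × 10⁻³⁴ / 7.180 × 10⁻¹⁴ = 9.228 × 10⁻²¹ kg·m/s.
KE = p²/(2m) = 2.545 × 10⁻¹⁴ J.
V = KE/e = 2.545 × 10⁻¹⁴ / (1.602 × 10⁻¹⁹) = 159 kV.

V = 159 kV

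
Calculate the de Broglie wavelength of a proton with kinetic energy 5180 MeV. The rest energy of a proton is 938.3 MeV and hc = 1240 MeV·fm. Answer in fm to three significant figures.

Total energy E = KE + m₀c² = 5180 + 938.3 = 6118.3 MeV.
(pc)² = E² − (m₀c²)² = (6118.3)² − (938.3)² = 3.655 × 10⁷ MeV², so pc = 6046 MeV.
λ = hc/(pc) = 1240 MeV·fm / 6046 MeV = 0.205 fm.

λ = 0.205 fm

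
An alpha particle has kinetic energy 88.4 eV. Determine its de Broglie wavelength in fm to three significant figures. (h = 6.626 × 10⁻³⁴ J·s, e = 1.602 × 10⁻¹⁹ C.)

KE = 88.4 eV = 1.416 × 10⁻¹⁷ J.
p = √(2mKE) = √(2 × 6.645 × 10⁻²⁷ × 1.416 × 10⁻¹⁷) = 4.338 × 10⁻²² kg·m/s.
λ = h/p = 6.626 × 10⁻³⁴ / 4.338 × 10⁻²² = 1.53 × 10⁻¹² m = 1530 fm.

λ = 1530 fm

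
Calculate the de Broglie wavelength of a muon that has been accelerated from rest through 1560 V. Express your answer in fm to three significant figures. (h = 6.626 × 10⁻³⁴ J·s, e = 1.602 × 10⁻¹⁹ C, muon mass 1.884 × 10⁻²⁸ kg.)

λ = 2160 fm

KE = eV = 1.602 × 10⁻¹⁹ × 1560 = 2.499 × 10⁻¹⁶ J.
p = √(2mKE) = √(2 × 1.884 × 10⁻²⁸ × 2.499 × 10⁻¹⁶) = 3.069 × 10⁻²² kg·m/s.
λ = h/p = 6.626 × 10⁻³⁴ / 3.069 × 10⁻²² = 2.16 × 10⁻¹² m = 2160 fm.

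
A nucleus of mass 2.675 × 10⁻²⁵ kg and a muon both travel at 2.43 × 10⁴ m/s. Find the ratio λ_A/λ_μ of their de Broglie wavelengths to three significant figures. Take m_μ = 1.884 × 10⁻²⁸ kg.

λ_A/λ_μ = 7.04 × 10⁻⁴

At fixed v, p = mv so λ = h/(mv) ∝ 1/m.
λ_A/λ_μ = m_μ/m_A = 1.884 × 10⁻²⁸/2.675 × 10⁻²⁵ = 7.04 × 10⁻⁴.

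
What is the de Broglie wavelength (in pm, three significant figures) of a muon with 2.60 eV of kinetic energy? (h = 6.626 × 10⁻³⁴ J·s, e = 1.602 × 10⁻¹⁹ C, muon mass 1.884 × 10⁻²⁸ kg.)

λ = 52.9 pm

KE = 2.60 eV = 4.165 × 10⁻¹⁹ J.
p = √(2mKE) = √(2 × 1.884 × 10⁻²⁸ × 4.165 × 10⁻¹⁹) = 1.253 × 10⁻²³ kg·m/s.
λ = h/p = 6.626 × 10⁻³⁴ / 1.253 × 10⁻²³ = 5.29 × 10⁻¹¹ m = 52.9 pm.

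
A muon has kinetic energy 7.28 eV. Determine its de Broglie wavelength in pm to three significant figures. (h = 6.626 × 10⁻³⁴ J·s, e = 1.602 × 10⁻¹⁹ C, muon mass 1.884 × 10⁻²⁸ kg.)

KE = 7.28 eV = 1.166 × 10⁻¹⁸ J.
p = √(2mKE) = √(2 × 1.884 × 10⁻²⁸ × 1.166 × 10⁻¹⁸) = 2.096 × 10⁻²³ kg·m/s.
λ = h/p = 6.626 × 10⁻³⁴ / 2.096 × 10⁻²³ = 3.16 × 10⁻¹¹ m = 31.6 pm.

λ = 31.6 pm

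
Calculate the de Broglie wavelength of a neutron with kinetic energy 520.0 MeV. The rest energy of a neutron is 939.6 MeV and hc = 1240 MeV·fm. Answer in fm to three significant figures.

Total energy E = KE + m₀c² = 520.0 + 939.6 = 1459.6 MeV.
(pc)² = E² − (m₀c²)² = (1459.6)² − (939.6)² = 1.248 × 10⁶ MeV², so pc = 1117 MeV.
λ = hc/(pc) = 1240 MeV·fm / 1117 MeV = 1.11 fm.

λ = 1.11 fm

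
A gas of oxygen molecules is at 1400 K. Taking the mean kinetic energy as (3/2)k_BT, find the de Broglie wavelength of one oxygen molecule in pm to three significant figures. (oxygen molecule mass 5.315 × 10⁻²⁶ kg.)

λ = 11.9 pm

KE = (3/2)k_BT = 1.5 × 1.381 × 10⁻²³ × 1400 = 2.900 × 10⁻²⁰ J.
p = √(2mKE) = √(2 × 5.315 × 10⁻²⁶ × 2.900 × 10⁻²⁰) = 5.552 × 10⁻²³ kg·m/s.
λ = h/p = 1.19 × 10⁻¹¹ m = 11.9 pm.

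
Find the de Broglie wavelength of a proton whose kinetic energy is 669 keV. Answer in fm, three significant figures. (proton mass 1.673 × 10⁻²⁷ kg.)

KE = 669 keV = 1.072 × 10⁻¹³ J.
p = √(2mKE) = √(2 × 1.673 × 10⁻²⁷ × 1.072 × 10⁻¹³) = 1.894 × 10⁻²⁰ kg·m/s.
λ = h/p = 6.626 × 10⁻³⁴ / 1.894 × 10⁻²⁰ = 3.50 × 10⁻¹⁴ m = 35.0 fm.

λ = 35.0 fm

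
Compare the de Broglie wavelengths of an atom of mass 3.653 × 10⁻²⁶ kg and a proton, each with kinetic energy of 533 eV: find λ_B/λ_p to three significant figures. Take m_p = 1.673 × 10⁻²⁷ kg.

λ_B/λ_p = 0.214

At fixed KE, p = √(2mKE) so λ = h/p ∝ 1/√m.
λ_B/λ_p = √(m_p/m_B) = √(1.673 × 10⁻²⁷/3.653 × 10⁻²⁶) = √(0.04580) = 0.214.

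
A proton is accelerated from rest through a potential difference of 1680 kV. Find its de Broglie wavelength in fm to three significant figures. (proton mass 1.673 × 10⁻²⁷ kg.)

λ = 22.1 fm

KE = eV = 1.602 × 10⁻¹⁹ × 1.680 × 10⁶ = 2.691 × 10⁻¹³ J.
p = √(2mKE) = √(2 × 1.673 × 10⁻²⁷ × 2.691 × 10⁻¹³) = 3.001 × 10⁻²⁰ kg·m/s.
λ = h/p = 6.626 × 10⁻³⁴ / 3.001 × 10⁻²⁰ = 2.21 × 10⁻¹⁴ m = 22.1 fm.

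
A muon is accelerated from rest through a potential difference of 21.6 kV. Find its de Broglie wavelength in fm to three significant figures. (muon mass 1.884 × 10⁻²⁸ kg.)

KE = eV = 1.602 × 10⁻¹⁹ × 2.160 × 10⁴ = 3.460 × 10⁻¹⁵ J.
p = √(2mKE) = √(2 × 1.884 × 10⁻²⁸ × 3.460 × 10⁻¹⁵) = 1.142 × 10⁻²¹ kg·m/s.
λ = h/p = 6.626 × 10⁻³⁴ / 1.142 × 10⁻²¹ = 5.80 × 10⁻¹³ m = 580 fm.

λ = 580 fm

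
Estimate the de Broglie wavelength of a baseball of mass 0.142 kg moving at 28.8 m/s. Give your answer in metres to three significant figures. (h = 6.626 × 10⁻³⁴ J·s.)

p = mv = 0.142 × 28.8 = 4.090 kg·m/s.
λ = h/p = 6.626 × 10⁻³⁴ / 4.090 = 1.62 × 10⁻³⁴ m.

λ = 1.62 × 10⁻³⁴ m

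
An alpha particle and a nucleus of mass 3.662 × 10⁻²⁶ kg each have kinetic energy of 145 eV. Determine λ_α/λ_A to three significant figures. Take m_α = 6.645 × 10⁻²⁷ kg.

λ_α/λ_A = 2.35

At fixed KE, p = √(2mKE) so λ = h/p ∝ 1/√m.
λ_α/λ_A = √(m_A/m_α) = √(3.662 × 10⁻²⁶/6.645 × 10⁻²⁷) = √(5.511) = 2.35.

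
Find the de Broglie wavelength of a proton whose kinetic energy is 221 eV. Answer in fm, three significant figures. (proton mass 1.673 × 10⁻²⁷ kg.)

λ = 1930 fm

KE = 221 eV = 3.540 × 10⁻¹⁷ J.
p = √(2mKE) = √(2 × 1.673 × 10⁻²⁷ × 3.540 × 10⁻¹⁷) = 3.442 × 10⁻²² kg·m/s.
λ = h/p = 6.626 × 10⁻³⁴ / 3.442 × 10⁻²² = 1.93 × 10⁻¹² m = 1930 fm.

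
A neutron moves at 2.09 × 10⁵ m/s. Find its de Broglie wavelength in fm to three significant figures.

λ = 1890 fm

p = mv = 1.675 × 10⁻²⁷ × 2.09 × 10⁵ = 3.501 × 10⁻²² kg·m/s.
λ = h/p = 6.626 × 10⁻³⁴ / 3.501 × 10⁻²² = 1.89 × 10⁻¹² m = 1890 fm.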